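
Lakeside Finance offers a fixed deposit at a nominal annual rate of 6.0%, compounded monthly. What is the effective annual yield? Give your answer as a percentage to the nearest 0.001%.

6.168%

EAR = (1 + 0.060/12)^12 − 1.
= (1 + 0.005000)^12 − 1 = 1.061678 − 1 = 6.168%.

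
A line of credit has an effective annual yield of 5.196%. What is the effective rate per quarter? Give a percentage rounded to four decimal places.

1.2744%

The per-quarter rate i satisfies (1 + i)^4 = 1 + 0.05196.
i = 1.05196^(1/4) − 1 = 0.0127443 = 1.2744%.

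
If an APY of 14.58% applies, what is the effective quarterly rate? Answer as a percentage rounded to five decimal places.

The per-quarter rate i satisfies (1 + i)^4 = 1 + 0.1458.
i = 1.1458^(1/4) − 1 = 0.0346113 = 3.46113%.

3.46113%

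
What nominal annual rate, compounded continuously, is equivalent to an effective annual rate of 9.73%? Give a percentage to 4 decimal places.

Continuous: nominal r satisfies e^r − 1 = 0.0973.
r = ln(1 + 0.0973) = ln(1.0973) = 0.092853 = 9.2853%.

9.2853%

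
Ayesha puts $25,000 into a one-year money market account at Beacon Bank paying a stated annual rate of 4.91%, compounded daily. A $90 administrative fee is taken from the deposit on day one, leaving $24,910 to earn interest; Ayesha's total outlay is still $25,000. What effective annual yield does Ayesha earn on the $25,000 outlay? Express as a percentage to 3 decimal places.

Value after one year: 24,910 × (1 + 0.0491/365)^365 = 24,910 × 1.050322 = $26,163.52.
Effective yield on the $25,000 outlay: 26,163.52 / 25,000 − 1 = 0.046541 = 4.654%.

4.654%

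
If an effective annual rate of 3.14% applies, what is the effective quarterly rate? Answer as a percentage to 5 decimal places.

0.77592%

The per-quarter rate i satisfies (1 + i)^4 = 1 + 0.0314.
i = 1.0314^(1/4) − 1 = 0.0077592 = 0.77592%.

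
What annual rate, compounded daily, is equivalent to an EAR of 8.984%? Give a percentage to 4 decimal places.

8.6041%

(1 + r/365)^365 − 1 = 0.08984, so 1 + r/365 = 1.08984^(1/365).
r/365 = 0.000236, so r = 0.086041 = 8.6041%.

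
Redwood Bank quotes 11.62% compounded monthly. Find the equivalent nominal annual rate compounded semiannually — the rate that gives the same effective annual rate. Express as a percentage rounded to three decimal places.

EAR = (1 + 0.1162/12)^12 − 1 = 0.122593.
Solve (1 + r/2)^2 = 1.122593: r/2 = 1.122593^(1/2) − 1 = 0.059525, so r = 0.119050 = 11.905%.

11.905%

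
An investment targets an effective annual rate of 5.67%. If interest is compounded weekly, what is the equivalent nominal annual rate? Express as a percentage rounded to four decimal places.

(1 + r/52)^52 − 1 = 0.0567, so 1 + r/52 = 1.0567^(1/52).
r/52 = 0.001061, so r = 0.055180 = 5.5180%.

5.5180%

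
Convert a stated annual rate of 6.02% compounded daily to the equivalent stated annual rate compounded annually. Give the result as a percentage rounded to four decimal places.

6.2044%

EAR = (1 + 0.0602/365)^365 − 1 = 0.062044.
Compounded annually, the equivalent nominal rate is the EAR itself: 6.2044%.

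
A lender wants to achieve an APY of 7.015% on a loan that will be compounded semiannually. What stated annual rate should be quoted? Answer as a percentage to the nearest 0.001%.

6.896%

(1 + r/2)^2 − 1 = 0.07015, so 1 + r/2 = 1.07015^(1/2).
r/2 = 0.034481, so r = 0.068961 = 6.896%.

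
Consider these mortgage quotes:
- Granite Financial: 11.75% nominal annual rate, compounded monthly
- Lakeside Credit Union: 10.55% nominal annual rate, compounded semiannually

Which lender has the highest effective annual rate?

Granite Financial

Granite Financial: (1 + 0.1175/12)^12 − 1 = 12.404%
Lakeside Credit Union: (1 + 0.1055/2)^2 − 1 = 10.828%
The highest effective annual rate is Granite Financial at 12.404%.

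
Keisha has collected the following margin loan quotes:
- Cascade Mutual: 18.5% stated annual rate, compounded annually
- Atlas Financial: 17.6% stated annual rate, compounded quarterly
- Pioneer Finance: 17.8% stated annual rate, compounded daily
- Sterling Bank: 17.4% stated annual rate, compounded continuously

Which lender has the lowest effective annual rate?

Cascade Mutual

Cascade Mutual: compounded annually, EAR = 18.500%
Atlas Financial: (1 + 0.176/4)^4 − 1 = 18.796%
Pioneer Finance: (1 + 0.178/365)^365 − 1 = 19.477%
Sterling Bank: e^0.174 − 1 = 19.006%
The lowest effective annual rate is Cascade Mutual at 18.500%.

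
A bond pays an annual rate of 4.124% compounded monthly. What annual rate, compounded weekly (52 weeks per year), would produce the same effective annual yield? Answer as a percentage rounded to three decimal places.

4.119%

EAR = (1 + 0.04124/12)^12 − 1 = 0.042029.
Solve (1 + r/52)^52 = 1.042029: r/52 = 1.042029^(1/52) − 1 = 0.000792, so r = 0.041186 = 4.119%.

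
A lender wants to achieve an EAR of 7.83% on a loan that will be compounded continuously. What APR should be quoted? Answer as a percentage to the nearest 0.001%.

Continuous: nominal r satisfies e^r − 1 = 0.0783.
r = ln(1 + 0.0783) = ln(1.0783) = 0.075386 = 7.539%.

7.539%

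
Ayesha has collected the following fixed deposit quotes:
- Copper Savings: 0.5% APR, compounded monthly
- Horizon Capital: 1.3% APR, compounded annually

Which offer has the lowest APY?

Copper Savings

Copper Savings: (1 + 0.005/12)^12 − 1 = 0.501%
Horizon Capital: compounded annually, EAR = 1.300%
The lowest effective annual rate is Copper Savings at 0.501%.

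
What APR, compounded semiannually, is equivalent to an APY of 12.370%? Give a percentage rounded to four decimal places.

(1 + r/2)^2 − 1 = 0.12370, so 1 + r/2 = 1.12370^(1/2).
r/2 = 0.060047, so r = 0.120094 = 12.0094%.

12.0094%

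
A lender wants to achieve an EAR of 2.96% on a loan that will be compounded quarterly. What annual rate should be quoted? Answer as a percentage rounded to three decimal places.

(1 + r/4)^4 − 1 = 0.0296, so 1 + r/4 = 1.0296^(1/4).
r/4 = 0.007319, so r = 0.029277 = 2.928%.

2.928%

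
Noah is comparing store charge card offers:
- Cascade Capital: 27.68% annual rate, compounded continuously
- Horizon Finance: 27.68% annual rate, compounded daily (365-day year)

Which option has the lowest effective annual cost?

Cascade Capital: e^0.2768 − 1 = 31.890%
Horizon Finance: (1 + 0.2768/365)^365 − 1 = 31.876%
The lowest effective annual rate is Horizon Finance at 31.876%.

Horizon Finance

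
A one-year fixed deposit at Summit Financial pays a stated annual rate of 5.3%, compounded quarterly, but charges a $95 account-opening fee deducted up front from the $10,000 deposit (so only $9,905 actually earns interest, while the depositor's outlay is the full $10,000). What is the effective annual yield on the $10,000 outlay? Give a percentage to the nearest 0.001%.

Value after one year: 9,905 × (1 + 0.053/4)^4 = 9,905 × 1.054063 = $10,440.49.
Effective yield on the $10,000 outlay: 10,440.49 / 10,000 − 1 = 0.044049 = 4.405%.

4.405%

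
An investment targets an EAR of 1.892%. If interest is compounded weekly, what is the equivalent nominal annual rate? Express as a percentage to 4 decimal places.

(1 + r/52)^52 − 1 = 0.01892, so 1 + r/52 = 1.01892^(1/52).
r/52 = 0.000361, so r = 0.018747 = 1.8747%.

1.8747%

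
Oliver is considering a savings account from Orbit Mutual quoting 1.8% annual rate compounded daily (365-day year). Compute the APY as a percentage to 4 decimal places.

1.8163%

EAR = (1 + 0.018/365)^365 − 1.
= 1.018163 − 1 = 1.8163%.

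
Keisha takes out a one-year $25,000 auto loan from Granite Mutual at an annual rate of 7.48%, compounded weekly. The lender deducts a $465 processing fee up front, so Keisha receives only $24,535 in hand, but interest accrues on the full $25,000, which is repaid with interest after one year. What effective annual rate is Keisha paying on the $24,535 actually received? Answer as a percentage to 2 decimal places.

9.80%

Amount owed after one year: 25,000 × (1 + 0.0748/52)^52 = 25,000 × 1.077611 = $26,940.27.
Effective rate on net proceeds: 26,940.27 / 24,535 − 1 = 0.098034 = 9.80%.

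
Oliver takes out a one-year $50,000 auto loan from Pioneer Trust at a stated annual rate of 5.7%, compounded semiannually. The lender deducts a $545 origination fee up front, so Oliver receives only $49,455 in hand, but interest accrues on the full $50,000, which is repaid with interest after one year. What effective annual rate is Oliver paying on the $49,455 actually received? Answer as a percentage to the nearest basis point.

6.95%

Amount owed after one year: 50,000 × (1 + 0.057/2)^2 = 50,000 × 1.057812 = $52,890.61.
Effective rate on net proceeds: 52,890.61 / 49,455 − 1 = 0.069469 = 6.95%.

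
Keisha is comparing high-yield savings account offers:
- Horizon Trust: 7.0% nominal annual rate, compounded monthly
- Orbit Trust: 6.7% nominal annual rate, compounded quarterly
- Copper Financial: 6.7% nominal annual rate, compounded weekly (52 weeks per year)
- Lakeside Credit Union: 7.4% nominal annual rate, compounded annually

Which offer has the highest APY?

Horizon Trust: (1 + 0.070/12)^12 − 1 = 7.229%
Orbit Trust: (1 + 0.067/4)^4 − 1 = 6.870%
Copper Financial: (1 + 0.067/52)^52 − 1 = 6.925%
Lakeside Credit Union: compounded annually, EAR = 7.400%
The highest effective annual rate is Lakeside Credit Union at 7.400%.

Lakeside Credit Union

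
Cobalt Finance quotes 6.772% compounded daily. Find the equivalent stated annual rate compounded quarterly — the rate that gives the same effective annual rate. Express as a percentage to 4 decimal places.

EAR = (1 + 0.06772/365)^365 − 1 = 0.070059.
Solve (1 + r/4)^4 = 1.070059: r/4 = 1.070059^(1/4) − 1 = 0.017073, so r = 0.068290 = 6.8290%.

6.8290%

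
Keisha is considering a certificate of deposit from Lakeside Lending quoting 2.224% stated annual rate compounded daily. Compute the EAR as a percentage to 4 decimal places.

2.2488%

EAR = (1 + 0.02224/365)^365 − 1.
= (1 + 0.000061)^365 − 1 = 1.022488 − 1 = 2.2488%.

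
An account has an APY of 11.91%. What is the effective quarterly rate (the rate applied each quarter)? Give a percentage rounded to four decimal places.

The per-quarter rate i satisfies (1 + i)^4 = 1 + 0.1191.
i = 1.1191^(1/4) − 1 = 0.0285306 = 2.8531%.

2.8531%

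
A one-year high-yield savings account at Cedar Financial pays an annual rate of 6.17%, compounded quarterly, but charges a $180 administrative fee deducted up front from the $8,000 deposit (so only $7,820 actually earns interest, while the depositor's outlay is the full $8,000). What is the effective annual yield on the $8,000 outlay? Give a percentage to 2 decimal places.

3.92%

Value after one year: 7,820 × (1 + 0.0617/4)^4 = 7,820 × 1.063142 = $8,313.77.
Effective yield on the $8,000 outlay: 8,313.77 / 8,000 − 1 = 0.039222 = 3.92%.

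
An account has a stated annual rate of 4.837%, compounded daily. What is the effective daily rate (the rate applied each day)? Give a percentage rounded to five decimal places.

With a nominal annual rate compounded daily, the periodic rate is the nominal rate divided by 365.
i = 0.04837 / 365 = 0.0001325 = 0.01325%.

0.01325%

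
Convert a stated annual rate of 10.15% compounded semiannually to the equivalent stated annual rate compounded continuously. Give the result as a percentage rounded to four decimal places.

9.9008%

EAR = (1 + 0.1015/2)^2 − 1 = 0.104076.
Equivalent continuous rate: r = ln(1 + 0.104076) = 0.099008 = 9.9008%.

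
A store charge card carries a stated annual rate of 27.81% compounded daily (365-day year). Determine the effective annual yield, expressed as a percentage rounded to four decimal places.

32.0478%

EAR = (1 + 0.2781/365)^365 − 1.
= (1 + 0.000762)^365 − 1 = 1.320478 − 1 = 32.0478%.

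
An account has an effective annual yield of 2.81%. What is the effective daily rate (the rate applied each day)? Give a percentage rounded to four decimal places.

0.0076%

The per-day rate i satisfies (1 + i)^365 = 1 + 0.0281.
i = 1.0281^(1/365) − 1 = 0.0000759 = 0.0076%.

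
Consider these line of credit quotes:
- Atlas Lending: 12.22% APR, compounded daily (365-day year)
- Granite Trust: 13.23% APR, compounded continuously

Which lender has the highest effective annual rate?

Granite Trust

Atlas Lending: (1 + 0.1222/365)^365 − 1 = 12.996%
Granite Trust: e^0.1323 − 1 = 14.145%
The highest effective annual rate is Granite Trust at 14.145%.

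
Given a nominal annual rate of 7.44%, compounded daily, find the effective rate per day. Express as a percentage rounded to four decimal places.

With a nominal annual rate compounded daily, the periodic rate is the nominal rate divided by 365.
i = 0.0744 / 365 = 0.0002038 = 0.0204%.

0.0204%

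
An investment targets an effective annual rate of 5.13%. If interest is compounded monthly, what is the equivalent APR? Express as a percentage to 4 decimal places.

5.0132%

(1 + r/12)^12 − 1 = 0.0513, so 1 + r/12 = 1.0513^(1/12).
r/12 = 0.004178, so r = 0.050132 = 5.0132%.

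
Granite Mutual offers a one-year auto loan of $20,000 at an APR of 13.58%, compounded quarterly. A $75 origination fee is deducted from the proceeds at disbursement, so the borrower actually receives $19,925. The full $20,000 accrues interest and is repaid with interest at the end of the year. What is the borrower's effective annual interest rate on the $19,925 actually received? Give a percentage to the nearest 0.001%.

14.718%

Amount owed after one year: 20,000 × (1 + 0.1358/4)^4 = 20,000 × 1.142873 = $22,857.47.
Effective rate on net proceeds: 22,857.47 / 19,925 − 1 = 0.147175 = 14.718%.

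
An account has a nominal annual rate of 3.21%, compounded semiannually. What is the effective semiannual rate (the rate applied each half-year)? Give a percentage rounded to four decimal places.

With a nominal annual rate compounded semiannually, the periodic rate is the nominal rate divided by 2.
i = 0.0321 / 2 = 0.0160500 = 1.6050%.

1.6050%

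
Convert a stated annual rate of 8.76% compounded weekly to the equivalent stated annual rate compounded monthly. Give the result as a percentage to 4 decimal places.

EAR = (1 + 0.0876/52)^52 − 1 = 0.091471.
Solve (1 + r/12)^12 = 1.091471: r/12 = 1.091471^(1/12) − 1 = 0.007321, so r = 0.087846 = 8.7846%.

8.7846%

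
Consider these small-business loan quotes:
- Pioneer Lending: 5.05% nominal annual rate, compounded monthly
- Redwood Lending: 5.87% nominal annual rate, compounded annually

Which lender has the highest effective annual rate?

Redwood Lending

Pioneer Lending: (1 + 0.0505/12)^12 − 1 = 5.169%
Redwood Lending: compounded annually, EAR = 5.870%
The highest effective annual rate is Redwood Lending at 5.870%.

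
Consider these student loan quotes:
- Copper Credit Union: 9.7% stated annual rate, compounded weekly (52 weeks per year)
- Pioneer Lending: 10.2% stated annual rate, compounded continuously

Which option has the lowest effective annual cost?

Copper Credit Union: (1 + 0.097/52)^52 − 1 = 10.176%
Pioneer Lending: e^0.102 − 1 = 10.738%
The lowest effective annual rate is Copper Credit Union at 10.176%.

Copper Credit Union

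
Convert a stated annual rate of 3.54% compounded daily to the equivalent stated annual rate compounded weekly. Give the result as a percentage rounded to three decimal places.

3.541%

EAR = (1 + 0.0354/365)^365 − 1 = 0.036032.
Solve (1 + r/52)^52 = 1.036032: r/52 = 1.036032^(1/52) − 1 = 0.000681, so r = 0.035410 = 3.541%.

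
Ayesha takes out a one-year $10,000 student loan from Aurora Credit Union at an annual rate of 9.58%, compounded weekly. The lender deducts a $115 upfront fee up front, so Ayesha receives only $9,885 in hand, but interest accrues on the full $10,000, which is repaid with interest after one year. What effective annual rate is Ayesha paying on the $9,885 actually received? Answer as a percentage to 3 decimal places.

11.324%

Amount owed after one year: 10,000 × (1 + 0.0958/52)^52 = 10,000 × 1.100442 = $11,004.42.
Effective rate on net proceeds: 11,004.42 / 9,885 − 1 = 0.113244 = 11.324%.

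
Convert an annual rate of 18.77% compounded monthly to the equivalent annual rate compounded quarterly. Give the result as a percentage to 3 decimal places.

EAR = (1 + 0.1877/12)^12 − 1 = 0.204720.
Solve (1 + r/4)^4 = 1.204720: r/4 = 1.204720^(1/4) − 1 = 0.047663, so r = 0.190651 = 19.065%.

19.065%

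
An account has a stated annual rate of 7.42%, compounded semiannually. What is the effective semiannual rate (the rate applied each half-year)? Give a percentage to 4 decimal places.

With a nominal annual rate compounded semiannually, the periodic rate is the nominal rate divided by 2.
i = 0.0742 / 2 = 0.0371000 = 3.7100%.

3.7100%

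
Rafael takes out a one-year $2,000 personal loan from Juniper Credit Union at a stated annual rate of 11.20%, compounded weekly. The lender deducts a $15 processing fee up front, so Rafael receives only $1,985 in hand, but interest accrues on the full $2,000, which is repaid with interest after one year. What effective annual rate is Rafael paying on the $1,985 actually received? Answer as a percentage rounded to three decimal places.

12.683%

Amount owed after one year: 2,000 × (1 + 0.1120/52)^52 = 2,000 × 1.118378 = $2,236.76.
Effective rate on net proceeds: 2,236.76 / 1,985 − 1 = 0.126829 = 12.683%.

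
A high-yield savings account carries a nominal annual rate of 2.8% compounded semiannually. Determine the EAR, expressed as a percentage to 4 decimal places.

EAR = (1 + 0.028/2)^2 − 1.
= 1.028196 − 1 = 2.8196%.

2.8196%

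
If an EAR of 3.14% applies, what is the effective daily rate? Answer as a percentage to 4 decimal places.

0.0085%

The per-day rate i satisfies (1 + i)^365 = 1 + 0.0314.
i = 1.0314^(1/365) − 1 = 0.0000847 = 0.0085%.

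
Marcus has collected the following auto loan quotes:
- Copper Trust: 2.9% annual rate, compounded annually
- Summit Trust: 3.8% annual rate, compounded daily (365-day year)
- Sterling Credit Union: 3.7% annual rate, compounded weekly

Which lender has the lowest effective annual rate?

Copper Trust

Copper Trust: compounded annually, EAR = 2.900%
Summit Trust: (1 + 0.038/365)^365 − 1 = 3.873%
Sterling Credit Union: (1 + 0.037/52)^52 − 1 = 3.768%
The lowest effective annual rate is Copper Trust at 2.900%.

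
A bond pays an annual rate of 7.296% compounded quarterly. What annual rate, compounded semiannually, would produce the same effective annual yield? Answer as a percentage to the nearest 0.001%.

7.363%

EAR = (1 + 0.07296/4)^4 − 1 = 0.074981.
Solve (1 + r/2)^2 = 1.074981: r/2 = 1.074981^(1/2) − 1 = 0.036813, so r = 0.073625 = 7.363%.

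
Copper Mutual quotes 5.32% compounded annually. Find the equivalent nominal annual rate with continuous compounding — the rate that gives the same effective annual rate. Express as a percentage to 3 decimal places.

Compounded annually, EAR = nominal = 0.053200.
Equivalent continuous rate: r = ln(1 + 0.053200) = 0.051833 = 5.183%.

5.183%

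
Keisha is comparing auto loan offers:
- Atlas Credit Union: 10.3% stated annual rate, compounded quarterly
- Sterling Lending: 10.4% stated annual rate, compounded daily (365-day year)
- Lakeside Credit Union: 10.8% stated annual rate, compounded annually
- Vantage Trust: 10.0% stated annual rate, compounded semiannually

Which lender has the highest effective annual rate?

Sterling Lending

Atlas Credit Union: (1 + 0.103/4)^4 − 1 = 10.705%
Sterling Lending: (1 + 0.104/365)^365 − 1 = 10.958%
Lakeside Credit Union: compounded annually, EAR = 10.800%
Vantage Trust: (1 + 0.100/2)^2 − 1 = 10.250%
The highest effective annual rate is Sterling Lending at 10.958%.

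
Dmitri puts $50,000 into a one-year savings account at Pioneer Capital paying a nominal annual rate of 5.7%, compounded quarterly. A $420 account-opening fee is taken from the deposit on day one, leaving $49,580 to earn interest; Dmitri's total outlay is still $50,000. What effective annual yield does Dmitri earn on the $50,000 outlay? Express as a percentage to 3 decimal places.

Value after one year: 49,580 × (1 + 0.057/4)^4 = 49,580 × 1.058230 = $52,467.04.
Effective yield on the $50,000 outlay: 52,467.04 / 50,000 − 1 = 0.049341 = 4.934%.

4.934%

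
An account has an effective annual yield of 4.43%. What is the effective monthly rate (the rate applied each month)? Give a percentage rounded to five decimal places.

The per-month rate i satisfies (1 + i)^12 = 1 + 0.0443.
i = 1.0443^(1/12) − 1 = 0.0036188 = 0.36188%.

0.36188%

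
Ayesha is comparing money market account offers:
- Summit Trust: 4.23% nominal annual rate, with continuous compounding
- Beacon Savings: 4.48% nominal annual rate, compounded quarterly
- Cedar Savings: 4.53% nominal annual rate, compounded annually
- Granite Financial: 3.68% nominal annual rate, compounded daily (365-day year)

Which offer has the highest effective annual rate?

Beacon Savings

Summit Trust: e^0.0423 − 1 = 4.321%
Beacon Savings: (1 + 0.0448/4)^4 − 1 = 4.556%
Cedar Savings: compounded annually, EAR = 4.530%
Granite Financial: (1 + 0.0368/365)^365 − 1 = 3.748%
The highest effective annual rate is Beacon Savings at 4.556%.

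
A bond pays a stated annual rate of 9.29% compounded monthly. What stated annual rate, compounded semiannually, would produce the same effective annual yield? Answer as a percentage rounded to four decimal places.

EAR = (1 + 0.0929/12)^12 − 1 = 0.096959.
Solve (1 + r/2)^2 = 1.096959: r/2 = 1.096959^(1/2) − 1 = 0.047358, so r = 0.094717 = 9.4717%.

9.4717%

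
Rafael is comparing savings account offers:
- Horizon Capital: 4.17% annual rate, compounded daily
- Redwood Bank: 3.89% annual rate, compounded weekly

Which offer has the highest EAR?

Horizon Capital

Horizon Capital: (1 + 0.0417/365)^365 − 1 = 4.258%
Redwood Bank: (1 + 0.0389/52)^52 − 1 = 3.965%
The highest effective annual rate is Horizon Capital at 4.258%.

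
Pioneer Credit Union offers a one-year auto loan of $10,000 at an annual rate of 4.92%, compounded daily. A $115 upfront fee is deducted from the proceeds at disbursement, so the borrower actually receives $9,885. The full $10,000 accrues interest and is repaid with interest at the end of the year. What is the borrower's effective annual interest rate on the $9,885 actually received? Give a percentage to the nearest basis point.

Amount owed after one year: 10,000 × (1 + 0.0492/365)^365 = 10,000 × 1.050427 = $10,504.27.
Effective rate on net proceeds: 10,504.27 / 9,885 − 1 = 0.062647 = 6.26%.

6.26%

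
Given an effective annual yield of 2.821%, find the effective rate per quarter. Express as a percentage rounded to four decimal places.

0.6979%

The per-quarter rate i satisfies (1 + i)^4 = 1 + 0.02821.
i = 1.02821^(1/4) − 1 = 0.0069791 = 0.6979%.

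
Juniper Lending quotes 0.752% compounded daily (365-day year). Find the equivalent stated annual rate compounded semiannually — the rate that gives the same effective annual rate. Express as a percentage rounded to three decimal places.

EAR = (1 + 0.00752/365)^365 − 1 = 0.007548.
Solve (1 + r/2)^2 = 1.007548: r/2 = 1.007548^(1/2) − 1 = 0.003767, so r = 0.007534 = 0.753%.

0.753%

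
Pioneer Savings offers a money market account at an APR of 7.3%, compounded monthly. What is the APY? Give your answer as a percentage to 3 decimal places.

EAR = (1 + 0.073/12)^12 − 1.
= (1 + 0.006083)^12 − 1 = 1.075493 − 1 = 7.549%.

7.549%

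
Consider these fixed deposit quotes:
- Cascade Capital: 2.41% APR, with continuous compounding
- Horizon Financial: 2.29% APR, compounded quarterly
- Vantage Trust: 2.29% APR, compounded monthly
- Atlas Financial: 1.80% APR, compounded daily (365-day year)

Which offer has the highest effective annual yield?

Cascade Capital

Cascade Capital: e^0.0241 − 1 = 2.439%
Horizon Financial: (1 + 0.0229/4)^4 − 1 = 2.310%
Vantage Trust: (1 + 0.0229/12)^12 − 1 = 2.314%
Atlas Financial: (1 + 0.0180/365)^365 − 1 = 1.816%
The highest effective annual rate is Cascade Capital at 2.439%.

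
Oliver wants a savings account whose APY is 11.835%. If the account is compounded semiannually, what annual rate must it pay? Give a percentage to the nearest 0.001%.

11.504%

(1 + r/2)^2 − 1 = 0.11835, so 1 + r/2 = 1.11835^(1/2).
r/2 = 0.057521, so r = 0.115041 = 11.504%.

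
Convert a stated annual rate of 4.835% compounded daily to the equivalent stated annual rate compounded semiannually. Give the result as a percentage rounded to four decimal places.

4.8936%

EAR = (1 + 0.04835/365)^365 − 1 = 0.049535.
Solve (1 + r/2)^2 = 1.049535: r/2 = 1.049535^(1/2) − 1 = 0.024468, so r = 0.048936 = 4.8936%.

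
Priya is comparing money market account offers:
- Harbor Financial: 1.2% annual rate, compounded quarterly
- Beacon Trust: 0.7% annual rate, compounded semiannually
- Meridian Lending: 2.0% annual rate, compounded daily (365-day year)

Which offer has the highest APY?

Harbor Financial: (1 + 0.012/4)^4 − 1 = 1.205%
Beacon Trust: (1 + 0.007/2)^2 − 1 = 0.701%
Meridian Lending: (1 + 0.020/365)^365 − 1 = 2.020%
The highest effective annual rate is Meridian Lending at 2.020%.

Meridian Lending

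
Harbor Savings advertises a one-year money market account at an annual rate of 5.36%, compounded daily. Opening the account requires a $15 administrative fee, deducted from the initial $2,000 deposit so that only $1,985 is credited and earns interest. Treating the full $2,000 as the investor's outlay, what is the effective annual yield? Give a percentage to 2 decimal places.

Value after one year: 1,985 × (1 + 0.0536/365)^365 = 1,985 × 1.055058 = $2,094.29.
Effective yield on the $2,000 outlay: 2,094.29 / 2,000 − 1 = 0.047145 = 4.71%.

4.71%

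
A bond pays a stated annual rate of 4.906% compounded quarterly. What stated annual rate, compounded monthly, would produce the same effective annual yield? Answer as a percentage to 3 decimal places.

EAR = (1 + 0.04906/4)^4 − 1 = 0.049970.
Solve (1 + r/12)^12 = 1.049970: r/12 = 1.049970^(1/12) − 1 = 0.004072, so r = 0.048861 = 4.886%.

4.886%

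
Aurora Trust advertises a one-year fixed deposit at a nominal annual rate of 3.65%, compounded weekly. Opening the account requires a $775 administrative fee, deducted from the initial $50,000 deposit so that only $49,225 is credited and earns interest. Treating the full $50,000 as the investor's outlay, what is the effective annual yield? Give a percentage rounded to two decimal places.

2.11%

Value after one year: 49,225 × (1 + 0.0365/52)^52 = 49,225 × 1.037161 = $51,054.25.
Effective yield on the $50,000 outlay: 51,054.25 / 50,000 − 1 = 0.021085 = 2.11%.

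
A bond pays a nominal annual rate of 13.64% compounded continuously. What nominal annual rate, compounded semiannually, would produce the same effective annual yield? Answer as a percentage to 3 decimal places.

14.116%

EAR under continuous compounding: e^0.1364 − 1 = 0.146140.
Solve (1 + r/2)^2 = 1.146140: r/2 = 1.146140^(1/2) − 1 = 0.070579, so r = 0.141159 = 14.116%.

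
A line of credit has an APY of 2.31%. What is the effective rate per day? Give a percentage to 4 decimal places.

0.0063%

The per-day rate i satisfies (1 + i)^365 = 1 + 0.0231.
i = 1.0231^(1/365) − 1 = 0.0000626 = 0.0063%.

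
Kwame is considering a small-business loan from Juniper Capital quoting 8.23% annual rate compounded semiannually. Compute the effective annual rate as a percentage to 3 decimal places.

8.399%

EAR = (1 + 0.0823/2)^2 − 1.
= (1 + 0.041150)^2 − 1 = 1.083993 − 1 = 8.399%.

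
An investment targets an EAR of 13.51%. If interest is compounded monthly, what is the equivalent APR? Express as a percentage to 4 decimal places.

12.7392%

(1 + r/12)^12 − 1 = 0.1351, so 1 + r/12 = 1.1351^(1/12).
r/12 = 0.010616, so r = 0.127392 = 12.7392%.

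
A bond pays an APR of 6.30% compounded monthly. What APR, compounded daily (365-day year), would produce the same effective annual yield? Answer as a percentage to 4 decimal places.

6.2841%

EAR = (1 + 0.0630/12)^12 − 1 = 0.064851.
Solve (1 + r/365)^365 = 1.064851: r/365 = 1.064851^(1/365) − 1 = 0.000172, so r = 0.062841 = 6.2841%.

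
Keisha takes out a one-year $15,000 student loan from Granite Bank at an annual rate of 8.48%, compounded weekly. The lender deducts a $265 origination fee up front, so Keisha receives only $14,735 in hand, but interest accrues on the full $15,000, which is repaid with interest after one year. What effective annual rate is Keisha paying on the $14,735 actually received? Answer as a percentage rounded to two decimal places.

10.80%

Amount owed after one year: 15,000 × (1 + 0.0848/52)^52 = 15,000 × 1.088424 = $16,326.36.
Effective rate on net proceeds: 16,326.36 / 14,735 − 1 = 0.107999 = 10.80%.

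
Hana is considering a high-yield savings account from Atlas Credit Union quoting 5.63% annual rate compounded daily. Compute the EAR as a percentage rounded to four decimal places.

EAR = (1 + 0.0563/365)^365 − 1.
= (1 + 0.000154)^365 − 1 = 1.057910 − 1 = 5.7910%.

5.7910%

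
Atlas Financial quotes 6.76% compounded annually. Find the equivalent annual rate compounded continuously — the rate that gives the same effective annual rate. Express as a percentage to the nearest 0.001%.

Compounded annually, EAR = nominal = 0.067600.
Equivalent continuous rate: r = ln(1 + 0.067600) = 0.065413 = 6.541%.

6.541%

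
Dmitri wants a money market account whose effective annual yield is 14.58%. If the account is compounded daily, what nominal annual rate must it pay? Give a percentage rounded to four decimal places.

(1 + r/365)^365 − 1 = 0.1458, so 1 + r/365 = 1.1458^(1/365).
r/365 = 0.000373, so r = 0.136128 = 13.6128%.

13.6128%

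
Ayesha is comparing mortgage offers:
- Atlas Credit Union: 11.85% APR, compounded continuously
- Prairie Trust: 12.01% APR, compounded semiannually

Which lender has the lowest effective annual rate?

Atlas Credit Union: e^0.1185 − 1 = 12.581%
Prairie Trust: (1 + 0.1201/2)^2 − 1 = 12.371%
The lowest effective annual rate is Prairie Trust at 12.371%.

Prairie Trust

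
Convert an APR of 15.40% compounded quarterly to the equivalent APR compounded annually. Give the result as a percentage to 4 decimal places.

EAR = (1 + 0.1540/4)^4 − 1 = 0.163124.
Compounded annually, the equivalent nominal rate is the EAR itself: 16.3124%.

16.3124%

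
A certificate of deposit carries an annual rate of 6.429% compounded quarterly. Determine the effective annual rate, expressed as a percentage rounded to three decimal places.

6.586%

EAR = (1 + 0.06429/4)^4 − 1.
= 1.065857 − 1 = 6.586%.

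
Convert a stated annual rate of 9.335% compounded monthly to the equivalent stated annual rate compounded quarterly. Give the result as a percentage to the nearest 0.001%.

9.408%

EAR = (1 + 0.09335/12)^12 − 1 = 0.097449.
Solve (1 + r/4)^4 = 1.097449: r/4 = 1.097449^(1/4) − 1 = 0.023520, so r = 0.094078 = 9.408%.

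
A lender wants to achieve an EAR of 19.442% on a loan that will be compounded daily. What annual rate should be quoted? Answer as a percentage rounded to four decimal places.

(1 + r/365)^365 − 1 = 0.19442, so 1 + r/365 = 1.19442^(1/365).
r/365 = 0.000487, so r = 0.177704 = 17.7704%.

17.7704%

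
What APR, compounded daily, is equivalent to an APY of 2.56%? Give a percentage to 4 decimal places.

2.5279%

(1 + r/365)^365 − 1 = 0.0256, so 1 + r/365 = 1.0256^(1/365).
r/365 = 0.000069, so r = 0.025279 = 2.5279%.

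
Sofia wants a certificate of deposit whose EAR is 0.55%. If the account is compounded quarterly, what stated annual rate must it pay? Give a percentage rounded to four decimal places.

0.5489%

(1 + r/4)^4 − 1 = 0.0055, so 1 + r/4 = 1.0055^(1/4).
r/4 = 0.001372, so r = 0.005489 = 0.5489%.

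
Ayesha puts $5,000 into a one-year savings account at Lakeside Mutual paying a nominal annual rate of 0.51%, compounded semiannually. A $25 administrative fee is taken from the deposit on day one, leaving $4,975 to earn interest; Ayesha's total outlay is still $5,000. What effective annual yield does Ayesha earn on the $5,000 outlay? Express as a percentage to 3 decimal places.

0.008%

Value after one year: 4,975 × (1 + 0.0051/2)^2 = 4,975 × 1.005107 = $5,000.40.
Effective yield on the $5,000 outlay: 5,000.40 / 5,000 − 1 = 0.000081 = 0.008%.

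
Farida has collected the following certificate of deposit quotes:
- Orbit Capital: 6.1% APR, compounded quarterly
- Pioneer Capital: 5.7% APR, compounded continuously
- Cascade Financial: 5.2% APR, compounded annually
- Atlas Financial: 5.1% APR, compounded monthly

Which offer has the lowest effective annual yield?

Cascade Financial

Orbit Capital: (1 + 0.061/4)^4 − 1 = 6.241%
Pioneer Capital: e^0.057 − 1 = 5.866%
Cascade Financial: compounded annually, EAR = 5.200%
Atlas Financial: (1 + 0.051/12)^12 − 1 = 5.221%
The lowest effective annual rate is Cascade Financial at 5.200%.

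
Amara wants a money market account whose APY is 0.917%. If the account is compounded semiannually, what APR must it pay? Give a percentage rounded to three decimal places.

0.915%

(1 + r/2)^2 − 1 = 0.00917, so 1 + r/2 = 1.00917^(1/2).
r/2 = 0.004575, so r = 0.009149 = 0.915%.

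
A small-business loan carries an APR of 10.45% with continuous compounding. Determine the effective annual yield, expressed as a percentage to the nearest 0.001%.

With continuous compounding, EAR = e^0.1045 − 1.
e^0.1045 = 1.110155, so EAR = 0.110155 = 11.016%.

11.016%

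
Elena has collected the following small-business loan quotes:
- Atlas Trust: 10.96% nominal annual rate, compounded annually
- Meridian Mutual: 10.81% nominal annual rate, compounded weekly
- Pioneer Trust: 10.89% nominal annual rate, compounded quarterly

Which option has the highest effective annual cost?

Meridian Mutual

Atlas Trust: compounded annually, EAR = 10.960%
Meridian Mutual: (1 + 0.1081/52)^52 − 1 = 11.403%
Pioneer Trust: (1 + 0.1089/4)^4 − 1 = 11.343%
The highest effective annual rate is Meridian Mutual at 11.403%.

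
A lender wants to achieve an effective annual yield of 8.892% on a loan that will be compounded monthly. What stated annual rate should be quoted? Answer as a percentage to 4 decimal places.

(1 + r/12)^12 − 1 = 0.08892, so 1 + r/12 = 1.08892^(1/12).
r/12 = 0.007124, so r = 0.085489 = 8.5489%.

8.5489%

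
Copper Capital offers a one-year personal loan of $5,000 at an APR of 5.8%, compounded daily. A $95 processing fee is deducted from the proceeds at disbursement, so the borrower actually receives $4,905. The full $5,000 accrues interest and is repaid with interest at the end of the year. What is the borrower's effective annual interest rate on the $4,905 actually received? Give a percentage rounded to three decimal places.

8.023%

Amount owed after one year: 5,000 × (1 + 0.058/365)^365 = 5,000 × 1.059710 = $5,298.55.
Effective rate on net proceeds: 5,298.55 / 4,905 − 1 = 0.080235 = 8.023%.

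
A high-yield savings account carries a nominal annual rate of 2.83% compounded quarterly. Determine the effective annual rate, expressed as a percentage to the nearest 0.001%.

EAR = (1 + 0.0283/4)^4 − 1.
= 1.028602 − 1 = 2.860%.

2.860%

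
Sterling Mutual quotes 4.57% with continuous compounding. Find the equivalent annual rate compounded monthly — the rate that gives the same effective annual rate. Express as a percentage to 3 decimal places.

EAR under continuous compounding: e^0.0457 − 1 = 0.046760.
Solve (1 + r/12)^12 = 1.046760: r/12 = 1.046760^(1/12) − 1 = 0.003816, so r = 0.045787 = 4.579%.

4.579%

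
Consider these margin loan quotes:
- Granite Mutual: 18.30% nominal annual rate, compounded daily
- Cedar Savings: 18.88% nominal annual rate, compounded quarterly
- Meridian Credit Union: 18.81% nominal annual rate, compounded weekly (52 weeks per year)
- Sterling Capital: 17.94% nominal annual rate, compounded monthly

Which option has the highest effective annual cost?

Meridian Credit Union

Granite Mutual: (1 + 0.1830/365)^365 − 1 = 20.076%
Cedar Savings: (1 + 0.1888/4)^4 − 1 = 20.259%
Meridian Credit Union: (1 + 0.1881/52)^52 − 1 = 20.654%
Sterling Capital: (1 + 0.1794/12)^12 − 1 = 19.491%
The highest effective annual rate is Meridian Credit Union at 20.654%.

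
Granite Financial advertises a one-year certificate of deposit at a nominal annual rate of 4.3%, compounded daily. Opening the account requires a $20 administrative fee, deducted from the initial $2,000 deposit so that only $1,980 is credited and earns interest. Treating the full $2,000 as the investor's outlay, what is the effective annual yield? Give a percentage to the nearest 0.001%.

Value after one year: 1,980 × (1 + 0.043/365)^365 = 1,980 × 1.043935 = $2,066.99.
Effective yield on the $2,000 outlay: 2,066.99 / 2,000 − 1 = 0.033496 = 3.350%.

3.350%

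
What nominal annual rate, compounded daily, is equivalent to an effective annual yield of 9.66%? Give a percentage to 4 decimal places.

9.2226%

(1 + r/365)^365 − 1 = 0.0966, so 1 + r/365 = 1.0966^(1/365).
r/365 = 0.000253, so r = 0.092226 = 9.2226%.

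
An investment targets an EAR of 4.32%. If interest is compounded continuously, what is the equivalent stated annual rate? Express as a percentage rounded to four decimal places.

Continuous: nominal r satisfies e^r − 1 = 0.0432.
r = ln(1 + 0.0432) = ln(1.0432) = 0.042293 = 4.2293%.

4.2293%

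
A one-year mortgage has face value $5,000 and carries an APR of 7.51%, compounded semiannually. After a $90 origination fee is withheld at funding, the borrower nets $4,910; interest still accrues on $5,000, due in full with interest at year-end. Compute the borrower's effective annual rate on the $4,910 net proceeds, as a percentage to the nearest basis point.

Amount owed after one year: 5,000 × (1 + 0.0751/2)^2 = 5,000 × 1.076510 = $5,382.55.
Effective rate on net proceeds: 5,382.55 / 4,910 − 1 = 0.096242 = 9.62%.

9.62%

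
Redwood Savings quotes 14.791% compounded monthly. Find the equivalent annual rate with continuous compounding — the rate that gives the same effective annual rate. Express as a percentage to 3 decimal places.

EAR = (1 + 0.14791/12)^12 − 1 = 0.158361.
Equivalent continuous rate: r = ln(1 + 0.158361) = 0.147006 = 14.701%.

14.701%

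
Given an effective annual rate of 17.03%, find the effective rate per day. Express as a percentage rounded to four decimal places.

The per-day rate i satisfies (1 + i)^365 = 1 + 0.1703.
i = 1.1703^(1/365) − 1 = 0.0004309 = 0.0431%.

0.0431%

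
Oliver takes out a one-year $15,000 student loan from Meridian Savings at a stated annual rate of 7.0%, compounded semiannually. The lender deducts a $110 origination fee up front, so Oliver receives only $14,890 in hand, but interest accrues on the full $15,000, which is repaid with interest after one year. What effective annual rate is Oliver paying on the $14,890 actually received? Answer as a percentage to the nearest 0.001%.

7.914%

Amount owed after one year: 15,000 × (1 + 0.070/2)^2 = 15,000 × 1.071225 = $16,068.37.
Effective rate on net proceeds: 16,068.37 / 14,890 − 1 = 0.079139 = 7.914%.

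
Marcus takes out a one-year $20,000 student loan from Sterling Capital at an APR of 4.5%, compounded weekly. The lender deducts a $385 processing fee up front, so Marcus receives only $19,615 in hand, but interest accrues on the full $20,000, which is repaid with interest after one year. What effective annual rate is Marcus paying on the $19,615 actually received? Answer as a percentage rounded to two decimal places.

Amount owed after one year: 20,000 × (1 + 0.045/52)^52 = 20,000 × 1.046008 = $20,920.15.
Effective rate on net proceeds: 20,920.15 / 19,615 − 1 = 0.066538 = 6.65%.

6.65%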